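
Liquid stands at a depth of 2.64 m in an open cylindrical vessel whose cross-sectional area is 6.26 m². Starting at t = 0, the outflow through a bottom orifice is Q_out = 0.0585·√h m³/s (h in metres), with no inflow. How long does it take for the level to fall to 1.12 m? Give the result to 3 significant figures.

121 s

Mass balance (ρ constant): A dh/dt = −0.0585 √h.
This is separable: 2 d(√h)/dt = −0.0585/A, so √h = √h₀ − (0.0585/(2A)) t.
t = 2A(√h₀ − √h)/0.0585 = 2·6.26·(√2.64 − √1.12)/0.0585
  = 12.520 × (1.6248 − 1.0583) / 0.0585 = 121.24 s.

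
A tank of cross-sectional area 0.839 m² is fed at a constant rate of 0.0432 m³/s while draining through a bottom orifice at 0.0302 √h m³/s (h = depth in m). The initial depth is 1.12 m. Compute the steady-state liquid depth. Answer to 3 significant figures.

2.05 m

A dh/dt = Q_in − 0.0302 √h. Steady state requires inflow = outflow:
Q_in = 0.0302 √h_ss ⇒ √h_ss = 0.0432/0.0302 = 1.4305.
h_ss = 1.4305² = 2.0462 m. (Since h₀ = 1.12 m < h_ss, the level will rise toward this value.)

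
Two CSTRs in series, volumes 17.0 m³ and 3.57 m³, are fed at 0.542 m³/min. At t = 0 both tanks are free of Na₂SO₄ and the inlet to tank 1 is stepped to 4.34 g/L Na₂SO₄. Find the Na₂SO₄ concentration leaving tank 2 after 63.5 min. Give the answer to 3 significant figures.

Time constants: τᵢ = Vᵢ/Q for each well-mixed tank.
τ₁ = 17.0/0.542 = 31.365 min; τ₂ = 3.57/0.542 = 6.5867 min.
Solving the cascade with C₁(0)=C₂(0)=0 gives C₂(t) = C_in[1 − (τ₁ e^(−t/τ₁) − τ₂ e^(−t/τ₂))/(τ₁ − τ₂)].
At t = 63.5: e^(−t/τ₁) = 0.13206, e^(−t/τ₂) = 6.5033e-05.
C₂ = 4.34·[1 − (31.365·0.13206 − 6.5867·6.5033e-05)/(24.779)] = 4.34·0.83286 = 3.6146 g/L.

3.61 g/L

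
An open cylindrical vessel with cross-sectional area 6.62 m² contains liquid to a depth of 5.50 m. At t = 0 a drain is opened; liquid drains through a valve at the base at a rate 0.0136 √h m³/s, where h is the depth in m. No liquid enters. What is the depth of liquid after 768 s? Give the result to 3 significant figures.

With no inflow, A dh/dt = −0.0136 √h.
∫ h^(−1/2) dh = −(0.0136/A) ∫ dt, giving 2√h = 2√h₀ − (0.0136/A) t.
√h = √5.50 − 0.0136·768/(2·6.62) = 2.3452 − 0.78888 = 1.5563.
h = 1.5563² = 2.4221 m.

2.42 m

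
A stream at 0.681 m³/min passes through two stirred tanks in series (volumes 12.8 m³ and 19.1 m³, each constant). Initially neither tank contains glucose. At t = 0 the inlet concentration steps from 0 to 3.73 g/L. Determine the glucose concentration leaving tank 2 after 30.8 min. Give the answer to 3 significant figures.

1.43 g/L

Time constants: τᵢ = Vᵢ/Q for each well-mixed tank.
τ₁ = 12.8/0.681 = 18.796 min; τ₂ = 19.1/0.681 = 28.047 min.
Tank 1: C₁ = C_in(1 − e^(−t/τ₁)). Tank 2 (τ₁ ≠ τ₂): C₂ = C_in[1 − (τ₁ e^(−t/τ₁) − τ₂ e^(−t/τ₂))/(τ₁ − τ₂)].
At t = 30.8: e^(−t/τ₁) = 0.19424, e^(−t/τ₂) = 0.33349.
C₂ = 3.73·[1 − (18.796·0.19424 − 28.047·0.33349)/(-9.2511)] = 3.73·0.38361 = 1.4309 g/L.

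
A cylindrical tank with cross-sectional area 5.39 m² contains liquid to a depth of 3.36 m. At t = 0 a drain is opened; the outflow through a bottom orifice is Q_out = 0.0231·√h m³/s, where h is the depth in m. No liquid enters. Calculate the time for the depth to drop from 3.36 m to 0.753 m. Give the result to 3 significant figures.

450 s

A dh/dt = −Q_out = −0.0231 √h.
This is separable: 2 d(√h)/dt = −0.0231/A, so √h = √h₀ − (0.0231/(2A)) t.
t = 2A(√h₀ − √h)/0.0231 = 2·5.39·(√3.36 − √0.753)/0.0231
  = 10.780 × (1.8330 − 0.86776) / 0.0231 = 450.46 s.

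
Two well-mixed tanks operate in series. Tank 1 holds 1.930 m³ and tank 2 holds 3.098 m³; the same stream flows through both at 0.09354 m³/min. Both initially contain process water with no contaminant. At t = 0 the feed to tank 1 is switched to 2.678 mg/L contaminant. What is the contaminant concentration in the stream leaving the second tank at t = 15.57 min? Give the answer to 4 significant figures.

Time constants: τᵢ = Vᵢ/Q for each well-mixed tank.
τ₁ = 1.930/0.09354 = 20.6329 min; τ₂ = 3.098/0.09354 = 33.1195 min.
Tank 1: C₁ = C_in(1 − e^(−t/τ₁)). Tank 2 (τ₁ ≠ τ₂): C₂ = C_in[1 − (τ₁ e^(−t/τ₁) − τ₂ e^(−t/τ₂))/(τ₁ − τ₂)].
At t = 15.57: e^(−t/τ₁) = 0.470189, e^(−t/τ₂) = 0.624930.
C₂ = 2.678·[1 − (20.6329·0.470189 − 33.1195·0.624930)/(-12.4866)] = 2.678·0.119376 = 0.319689 mg/L.

0.3197 mg/L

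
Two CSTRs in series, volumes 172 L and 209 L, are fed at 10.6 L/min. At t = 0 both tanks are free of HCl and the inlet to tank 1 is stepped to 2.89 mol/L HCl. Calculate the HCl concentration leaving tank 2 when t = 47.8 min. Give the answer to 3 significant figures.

2.15 mol/L

Time constants: τᵢ = Vᵢ/Q for each well-mixed tank.
τ₁ = 172/10.6 = 16.226 min; τ₂ = 209/10.6 = 19.717 min.
Solving the cascade with C₁(0)=C₂(0)=0 gives C₂(t) = C_in[1 − (τ₁ e^(−t/τ₁) − τ₂ e^(−t/τ₂))/(τ₁ − τ₂)].
At t = 47.8: e^(−t/τ₁) = 0.052559, e^(−t/τ₂) = 0.088540.
C₂ = 2.89·[1 − (16.226·0.052559 − 19.717·0.088540)/(-3.4906)] = 2.89·0.74420 = 2.1507 mol/L.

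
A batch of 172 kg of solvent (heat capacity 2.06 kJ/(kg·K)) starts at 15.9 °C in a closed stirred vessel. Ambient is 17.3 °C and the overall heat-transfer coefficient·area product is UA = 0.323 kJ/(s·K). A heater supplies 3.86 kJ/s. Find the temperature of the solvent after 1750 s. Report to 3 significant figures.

M c_p dT/dt = −UA(T − T_amb) + Q̇.
dT/dt = (T_ss − T)/τ with T_ss = T_amb + Q̇/UA = 17.3 + 3.86/0.323 = 29.250 °C, τ = M c_p/UA = 172·2.06/0.323 = 1097.0 s.
Solution: T(t) = T_ss + (T₀ − T_ss) e^(−t/τ).
T(1750) = 29.250 + (-13.350)·0.20285 = 26.542 °C.

26.5 °C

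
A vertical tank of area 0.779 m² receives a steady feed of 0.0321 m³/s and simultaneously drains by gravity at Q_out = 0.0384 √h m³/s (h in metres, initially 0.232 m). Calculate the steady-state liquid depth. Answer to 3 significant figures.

Mass balance (ρ constant): A dh/dt = Q_in − 0.0384 √h. At steady state dh/dt = 0:
Q_in = 0.0384 √h_ss ⇒ √h_ss = 0.0321/0.0384 = 0.83594.
h_ss = 0.83594² = 0.69879 m. (Since h₀ = 0.232 m < h_ss, the level will rise toward this value.)

0.699 m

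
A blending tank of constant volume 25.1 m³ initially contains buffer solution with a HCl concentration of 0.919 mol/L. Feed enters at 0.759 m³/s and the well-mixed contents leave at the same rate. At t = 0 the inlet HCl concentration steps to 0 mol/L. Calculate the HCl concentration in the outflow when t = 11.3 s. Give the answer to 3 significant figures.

0.653 mol/L

Species balance on the tank: V dC/dt = Q(C_in − C).
Rewrite as dC/dt + C/τ = C_in/τ, τ = V/Q = 33.070 s.
C approaches C_in exponentially: C(t) = C_in + (C₀ − C_in) e^(−t/τ).
C(11.3) = 0 + (0.919 − 0)·e^(−11.3/33.070) = 0 + (0.91900)·0.71056 = 0.65301 mol/L.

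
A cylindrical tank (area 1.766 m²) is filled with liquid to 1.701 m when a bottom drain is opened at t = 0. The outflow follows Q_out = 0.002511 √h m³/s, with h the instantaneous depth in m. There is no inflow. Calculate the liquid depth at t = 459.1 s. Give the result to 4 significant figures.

A dh/dt = −Q_out = −0.002511 √h.
This is separable: 2 d(√h)/dt = −0.002511/A, so √h = √h₀ − (0.002511/(2A)) t.
√h = √1.701 − 0.002511·459.1/(2·1.766) = 1.30422 − 0.326387 = 0.977837.
h = 0.977837² = 0.956164 m.

0.9562 m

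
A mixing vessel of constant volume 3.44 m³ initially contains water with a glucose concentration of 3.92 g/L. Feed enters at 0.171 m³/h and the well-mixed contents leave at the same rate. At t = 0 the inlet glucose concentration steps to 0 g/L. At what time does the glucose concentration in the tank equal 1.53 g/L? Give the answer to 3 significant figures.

18.9 h

Mass balance on the solute (V constant): V dC/dt = Q(C_in − C), so τ = V/Q = 20.117 h.
C(t) = C_in + (C₀ − C_in) e^(−t/τ). Set C = 1.53 and solve for t:
e^(−t/τ) = (C − C_in)/(C₀ − C_in) = (1.53 − 0)/(3.92 − 0) = 0.39031
t = −τ ln(…) = 20.117 × 0.94082 = 18.927 h.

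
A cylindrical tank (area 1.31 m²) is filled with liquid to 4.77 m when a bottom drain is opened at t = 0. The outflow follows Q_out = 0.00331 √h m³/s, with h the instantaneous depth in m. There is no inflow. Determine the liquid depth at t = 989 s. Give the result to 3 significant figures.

With no inflow, A dh/dt = −0.00331 √h.
Separate and integrate: 2(√h − √h₀) = −(0.00331/A) t.
√h = √4.77 − 0.00331·989/(2·1.31) = 2.1840 − 1.2495 = 0.93457.
h = 0.93457² = 0.87342 m.

0.873 m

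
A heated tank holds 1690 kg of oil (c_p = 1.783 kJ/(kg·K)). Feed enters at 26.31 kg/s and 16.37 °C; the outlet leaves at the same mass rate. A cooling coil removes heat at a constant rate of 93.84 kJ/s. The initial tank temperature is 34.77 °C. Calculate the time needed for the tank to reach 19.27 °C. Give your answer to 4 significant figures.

Heat balance on the well-mixed liquid: M c_p dT/dt = ṁ c_p (T_in − T) − 93.84.
τ = M/ṁ = 64.2341 s; T_ss = T_in − Q̇/(ṁ c_p) = 14.3696 °C.
T(t) = T_ss + (T₀ − T_ss) e^(−t/τ). Set T = 19.27:
e^(−t/τ) = (19.27 − 14.3696)/(34.77 − 14.3696) = 0.240211
t = −64.2341 · ln(0.240211) = 91.6132 s.

91.61 s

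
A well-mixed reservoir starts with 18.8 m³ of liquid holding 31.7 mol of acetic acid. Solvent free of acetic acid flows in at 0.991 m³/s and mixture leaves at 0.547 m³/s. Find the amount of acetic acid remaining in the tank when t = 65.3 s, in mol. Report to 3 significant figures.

10.0 mol

Total volume: dV/dt = Q_in − Q_out = 0.44400 m³/s, so V(t) = 18.8 + 0.44400 t and V(65.3) = 47.793 m³.
Solute balance: dm/dt = 0 − Q_out C = −Q_out m/V(t).
dm/m = −Q_out dt/(V₀ + 0.44400 t); integrating gives ln(m/m₀) = −(Q_out/(Q_in−Q_out)) ln(V/V₀).
m = m₀ (V₀/V)^(Q_out/(Q_in−Q_out)) = 31.7 × (18.8/47.793)^(1.2320) = 10.043 mol.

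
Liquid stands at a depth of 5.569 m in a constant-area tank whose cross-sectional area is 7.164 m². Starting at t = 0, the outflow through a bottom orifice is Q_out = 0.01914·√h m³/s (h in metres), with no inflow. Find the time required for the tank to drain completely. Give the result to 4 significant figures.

1767 s

Mass balance (ρ constant): A dh/dt = −0.01914 √h.
Separate and integrate: 2(√h − √h₀) = −(0.01914/A) t.
Tank is empty when √h = 0: t_empty = 2A√h₀/0.01914.
t_empty = 2·7.164·√5.569/0.01914 = 14.3280·2.35987/0.01914 = 1766.58 s.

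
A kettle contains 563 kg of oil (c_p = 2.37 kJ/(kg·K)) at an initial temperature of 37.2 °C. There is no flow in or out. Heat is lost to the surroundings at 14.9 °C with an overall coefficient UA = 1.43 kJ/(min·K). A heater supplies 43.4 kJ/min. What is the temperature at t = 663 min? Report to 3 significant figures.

41.3 °C

M c_p dT/dt = −UA(T − T_amb) + Q̇.
dT/dt = (T_ss − T)/τ with T_ss = T_amb + Q̇/UA = 14.9 + 43.4/1.43 = 45.250 °C, τ = M c_p/UA = 563·2.37/1.43 = 933.08 min.
T approaches T_ss exponentially: T(t) = T_ss + (T₀ − T_ss) e^(−t/τ).
T(663) = 45.250 + (-8.0497)·0.49138 = 41.294 °C.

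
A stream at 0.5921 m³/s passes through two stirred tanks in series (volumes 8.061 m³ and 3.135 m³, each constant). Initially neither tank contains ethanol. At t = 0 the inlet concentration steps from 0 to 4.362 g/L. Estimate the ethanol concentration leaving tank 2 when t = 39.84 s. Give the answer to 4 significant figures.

3.981 g/L

Species balance on tank i: dCᵢ/dt = (Cᵢ₋₁ − Cᵢ)/τᵢ with τᵢ = Vᵢ/Q.
τ₁ = 8.061/0.5921 = 13.6143 s; τ₂ = 3.135/0.5921 = 5.29471 s.
Solving the cascade with C₁(0)=C₂(0)=0 gives C₂(t) = C_in[1 − (τ₁ e^(−t/τ₁) − τ₂ e^(−t/τ₂))/(τ₁ − τ₂)].
At t = 39.84: e^(−t/τ₁) = 0.0535926, e^(−t/τ₂) = 0.000539706.
C₂ = 4.362·[1 − (13.6143·0.0535926 − 5.29471·0.000539706)/(8.31954)] = 4.362·0.912644 = 3.98095 g/L.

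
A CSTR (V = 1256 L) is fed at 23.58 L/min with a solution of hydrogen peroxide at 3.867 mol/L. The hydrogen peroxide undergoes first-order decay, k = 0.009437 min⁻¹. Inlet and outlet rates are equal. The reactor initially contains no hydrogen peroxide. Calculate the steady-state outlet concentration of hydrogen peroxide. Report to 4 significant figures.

2.573 mol/L

Species balance: V dC/dt = Q C_in − Q C − k V C.
Steady state (dC/dt = 0): C_ss = Q C_in/(Q + kV) = C_in/(1 + kV/Q).
C_ss = 23.58·3.867/(23.58 + 0.009437·1256) = 91.1839/35.4329 = 2.57343 mol/L.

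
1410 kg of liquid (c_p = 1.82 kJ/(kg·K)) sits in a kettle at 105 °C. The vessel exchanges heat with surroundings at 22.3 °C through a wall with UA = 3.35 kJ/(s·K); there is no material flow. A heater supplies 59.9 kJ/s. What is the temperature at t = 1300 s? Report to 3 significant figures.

52.1 °C

M c_p dT/dt = −UA(T − T_amb) + Q̇.
dT/dt = (T_ss − T)/τ with T_ss = T_amb + Q̇/UA = 22.3 + 59.9/3.35 = 40.181 °C, τ = M c_p/UA = 1410·1.82/3.35 = 766.03 s.
Integrating: T(t) = T_ss + (T₀ − T_ss) e^(−t/τ).
T(1300) = 40.181 + (64.819)·0.18322 = 52.057 °C.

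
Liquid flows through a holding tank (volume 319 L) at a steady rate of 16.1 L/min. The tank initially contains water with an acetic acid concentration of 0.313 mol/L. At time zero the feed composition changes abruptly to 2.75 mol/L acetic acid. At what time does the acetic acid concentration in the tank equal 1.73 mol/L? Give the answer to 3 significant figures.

Species balance: V dC/dt = Q(C_in − C) ⇒ τ = V/Q = 19.814 min.
C(t) = C_in + (C₀ − C_in) e^(−t/τ). Set C = 1.73 and solve for t:
e^(−t/τ) = (C − C_in)/(C₀ − C_in) = (1.73 − 2.75)/(0.313 − 2.75) = 0.41855
t = −τ ln(…) = 19.814 × 0.87097 = 17.257 min.

17.3 min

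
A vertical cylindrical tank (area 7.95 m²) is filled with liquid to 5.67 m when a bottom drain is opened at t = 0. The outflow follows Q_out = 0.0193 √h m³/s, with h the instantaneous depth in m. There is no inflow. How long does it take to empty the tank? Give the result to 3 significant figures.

1960 s

Mass balance (ρ constant): A dh/dt = −0.0193 √h.
∫ h^(−1/2) dh = −(0.0193/A) ∫ dt, giving 2√h = 2√h₀ − (0.0193/A) t.
Tank is empty when √h = 0: t_empty = 2A√h₀/0.0193.
t_empty = 2·7.95·√5.67/0.0193 = 15.900·2.3812/0.0193 = 1961.7 s.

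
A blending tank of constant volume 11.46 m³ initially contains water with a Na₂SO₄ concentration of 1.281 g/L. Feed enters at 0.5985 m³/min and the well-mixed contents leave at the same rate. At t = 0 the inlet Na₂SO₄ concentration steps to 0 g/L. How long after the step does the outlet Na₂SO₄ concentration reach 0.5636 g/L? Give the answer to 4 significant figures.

15.72 min

Species balance: V dC/dt = Q(C_in − C) ⇒ τ = V/Q = 19.1479 min.
C(t) = C_in + (C₀ − C_in) e^(−t/τ). Set C = 0.5636 and solve for t:
e^(−t/τ) = (C − C_in)/(C₀ − C_in) = (0.5636 − 0)/(1.281 − 0) = 0.439969
t = −τ ln(…) = 19.1479 × 0.821052 = 15.7214 min.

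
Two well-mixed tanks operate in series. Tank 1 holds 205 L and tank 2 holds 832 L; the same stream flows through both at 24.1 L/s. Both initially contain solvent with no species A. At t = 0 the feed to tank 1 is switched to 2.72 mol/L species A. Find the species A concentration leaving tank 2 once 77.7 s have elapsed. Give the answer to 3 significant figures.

Species balance on tank i: dCᵢ/dt = (Cᵢ₋₁ − Cᵢ)/τᵢ with τᵢ = Vᵢ/Q.
τ₁ = 205/24.1 = 8.5062 s; τ₂ = 832/24.1 = 34.523 s.
Tank 1: C₁ = C_in(1 − e^(−t/τ₁)). Tank 2 (τ₁ ≠ τ₂): C₂ = C_in[1 − (τ₁ e^(−t/τ₁) − τ₂ e^(−t/τ₂))/(τ₁ − τ₂)].
At t = 77.7: e^(−t/τ₁) = 0.00010788, e^(−t/τ₂) = 0.10533.
C₂ = 2.72·[1 − (8.5062·0.00010788 − 34.523·0.10533)/(-26.017)] = 2.72·0.86027 = 2.3399 mol/L.

2.34 mol/L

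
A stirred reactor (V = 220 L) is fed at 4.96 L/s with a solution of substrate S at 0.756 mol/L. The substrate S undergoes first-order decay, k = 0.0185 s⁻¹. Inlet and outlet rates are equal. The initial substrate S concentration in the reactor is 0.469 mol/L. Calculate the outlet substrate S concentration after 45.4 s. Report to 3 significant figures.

V dC/dt = Q(C_in − C) − k V C.
This is linear with rate a = Q/V + k = 0.041045 s⁻¹.
C_ss = Q C_in/(Q + kV) = 0.41526 mol/L; C(t) = C_ss + (C₀ − C_ss) e^(−a t).
C(45.4) = 0.41526 + (0.053744)·e^(−0.041045·45.4) = 0.41526 + (0.053744)·0.15513 = 0.42359 mol/L.

0.424 mol/L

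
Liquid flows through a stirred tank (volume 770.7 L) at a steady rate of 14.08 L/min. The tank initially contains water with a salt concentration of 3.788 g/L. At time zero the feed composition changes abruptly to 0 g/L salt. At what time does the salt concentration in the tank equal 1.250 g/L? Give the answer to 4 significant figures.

60.69 min

Species balance: V dC/dt = Q(C_in − C) ⇒ τ = V/Q = 54.7372 min.
C(t) = C_in + (C₀ − C_in) e^(−t/τ). Set C = 1.250 and solve for t:
e^(−t/τ) = (C − C_in)/(C₀ − C_in) = (1.250 − 0)/(3.788 − 0) = 0.329989
t = −τ ln(…) = 54.7372 × 1.10869 = 60.6869 min.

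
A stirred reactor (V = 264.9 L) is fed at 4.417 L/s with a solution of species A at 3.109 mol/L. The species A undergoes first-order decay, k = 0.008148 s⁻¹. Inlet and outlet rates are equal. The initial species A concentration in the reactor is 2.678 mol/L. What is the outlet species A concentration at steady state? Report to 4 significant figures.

V dC/dt = Q(C_in − C) − k V C.
At steady state: 0 = Q C_in − (Q + kV) C_ss, so C_ss = Q C_in/(Q + kV).
C_ss = 4.417·3.109/(4.417 + 0.008148·264.9) = 13.7325/6.57541 = 2.08846 mol/L.

2.088 mol/L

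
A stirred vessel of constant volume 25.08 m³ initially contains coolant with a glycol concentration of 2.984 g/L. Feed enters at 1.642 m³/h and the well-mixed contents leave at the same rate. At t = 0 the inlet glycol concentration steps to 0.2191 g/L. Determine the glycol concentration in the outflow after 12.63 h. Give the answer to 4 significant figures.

1.428 g/L

Mass balance on the solute (V constant): V dC/dt = Q(C_in − C).
So dC/dt = (C_in − C)/τ with τ = V/Q = 25.08/1.642 = 15.2741 h.
Integrating: C(t) = C_in + (C₀ − C_in) e^(−t/τ).
C(12.63) = 0.2191 + (2.984 − 0.2191)·e^(−12.63/15.2741) = 0.2191 + (2.76490)·0.437406 = 1.42849 g/L.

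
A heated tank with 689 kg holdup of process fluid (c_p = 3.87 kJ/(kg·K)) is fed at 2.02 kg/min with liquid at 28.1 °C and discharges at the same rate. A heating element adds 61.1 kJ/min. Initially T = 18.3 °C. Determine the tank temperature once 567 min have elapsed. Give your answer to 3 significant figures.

Energy balance: M c_p dT/dt = ṁ c_p (T_in − T) + 61.1.
τ = M/ṁ = 341.09 min; T_ss = T_in + Q̇/(ṁ c_p) = 28.1 + 61.1/(2.02·3.87) = 35.916 °C.
This is linear first-order; T(t) = T_ss + (T₀ − T_ss) e^(−t/τ).
T(567) = 35.916 + (-17.616)·e^(−567/341.09) = 35.916 + (-17.616)·0.18970 = 32.574 °C.

32.6 °C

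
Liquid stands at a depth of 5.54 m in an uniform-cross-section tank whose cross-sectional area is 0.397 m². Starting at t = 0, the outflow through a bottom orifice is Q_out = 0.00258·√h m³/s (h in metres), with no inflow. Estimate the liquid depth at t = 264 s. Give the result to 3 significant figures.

A dh/dt = −Q_out = −0.00258 √h.
Separate and integrate: 2(√h − √h₀) = −(0.00258/A) t.
√h = √5.54 − 0.00258·264/(2·0.397) = 2.3537 − 0.85783 = 1.4959.
h = 1.4959² = 2.2377 m.

2.24 m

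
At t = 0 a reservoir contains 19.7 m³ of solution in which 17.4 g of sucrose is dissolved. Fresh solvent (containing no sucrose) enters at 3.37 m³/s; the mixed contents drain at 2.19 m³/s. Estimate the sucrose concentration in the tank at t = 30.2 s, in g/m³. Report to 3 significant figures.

Total volume: dV/dt = Q_in − Q_out = 1.1800 m³/s, so V(t) = 19.7 + 1.1800 t and V(30.2) = 55.336 m³.
Species balance (pure solvent in): dm/dt = −Q_out · m/V(t).
dm/m = −Q_out dt/(V₀ + 1.1800 t); integrating gives ln(m/m₀) = −(Q_out/(Q_in−Q_out)) ln(V/V₀).
m = m₀ (V₀/V)^(Q_out/(Q_in−Q_out)) = 17.4 × (19.7/55.336)^(1.8559) = 2.5591 g.
C = m/V = 2.5591/55.336 = 0.046246 g/m³.

0.0462 g/m³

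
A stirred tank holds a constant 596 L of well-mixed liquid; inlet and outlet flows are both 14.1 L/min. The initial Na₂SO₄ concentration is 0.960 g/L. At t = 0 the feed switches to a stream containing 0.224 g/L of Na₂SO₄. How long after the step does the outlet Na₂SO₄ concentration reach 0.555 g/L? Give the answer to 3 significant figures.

33.8 min

Mass balance on the solute (V constant): V dC/dt = Q(C_in − C), so τ = V/Q = 42.270 min.
C(t) = C_in + (C₀ − C_in) e^(−t/τ). Set C = 0.555 and solve for t:
e^(−t/τ) = (C − C_in)/(C₀ − C_in) = (0.555 − 0.224)/(0.960 − 0.224) = 0.44973
t = −τ ln(…) = 42.270 × 0.79911 = 33.778 min.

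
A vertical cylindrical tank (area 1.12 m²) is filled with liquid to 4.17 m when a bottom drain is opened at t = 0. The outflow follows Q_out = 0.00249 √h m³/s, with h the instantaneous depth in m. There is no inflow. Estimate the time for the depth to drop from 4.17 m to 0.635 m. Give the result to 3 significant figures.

1120 s

A dh/dt = −Q_out = −0.00249 √h.
∫ h^(−1/2) dh = −(0.00249/A) ∫ dt, giving 2√h = 2√h₀ − (0.00249/A) t.
t = 2A(√h₀ − √h)/0.00249 = 2·1.12·(√4.17 − √0.635)/0.00249
  = 2.2400 × (2.0421 − 0.79687) / 0.00249 = 1120.2 s.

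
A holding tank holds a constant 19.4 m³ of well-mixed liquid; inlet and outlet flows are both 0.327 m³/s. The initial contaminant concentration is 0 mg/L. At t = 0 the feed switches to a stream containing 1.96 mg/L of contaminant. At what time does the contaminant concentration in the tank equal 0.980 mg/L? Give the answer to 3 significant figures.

41.1 s

Species balance: V dC/dt = Q(C_in − C) ⇒ τ = V/Q = 59.327 s.
C(t) = C_in + (C₀ − C_in) e^(−t/τ). Set C = 0.980 and solve for t:
e^(−t/τ) = (C − C_in)/(C₀ − C_in) = (0.980 − 1.96)/(0 − 1.96) = 0.50000
t = −τ ln(…) = 59.327 × 0.69315 = 41.122 s.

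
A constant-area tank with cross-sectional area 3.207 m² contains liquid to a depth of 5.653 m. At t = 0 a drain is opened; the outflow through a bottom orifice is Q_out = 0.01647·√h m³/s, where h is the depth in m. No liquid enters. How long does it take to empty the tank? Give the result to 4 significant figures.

925.9 s

With no inflow, A dh/dt = −0.01647 √h.
This is separable: 2 d(√h)/dt = −0.01647/A, so √h = √h₀ − (0.01647/(2A)) t.
Tank is empty when √h = 0: t_empty = 2A√h₀/0.01647.
t_empty = 2·3.207·√5.653/0.01647 = 6.41400·2.37760/0.01647 = 925.923 s.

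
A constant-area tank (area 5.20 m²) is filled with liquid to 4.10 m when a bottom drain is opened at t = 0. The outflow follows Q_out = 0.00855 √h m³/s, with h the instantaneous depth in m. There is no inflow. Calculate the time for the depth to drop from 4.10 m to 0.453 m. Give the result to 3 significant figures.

A dh/dt = −Q_out = −0.00855 √h.
∫ h^(−1/2) dh = −(0.00855/A) ∫ dt, giving 2√h = 2√h₀ − (0.00855/A) t.
t = 2A(√h₀ − √h)/0.00855 = 2·5.20·(√4.10 − √0.453)/0.00855
  = 10.400 × (2.0248 − 0.67305) / 0.00855 = 1644.3 s.

1640 s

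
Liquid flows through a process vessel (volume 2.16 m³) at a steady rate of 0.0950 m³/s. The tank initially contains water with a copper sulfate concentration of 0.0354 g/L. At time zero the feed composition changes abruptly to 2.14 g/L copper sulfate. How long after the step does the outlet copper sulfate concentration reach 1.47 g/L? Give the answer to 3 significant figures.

Unsteady species balance (constant V, well mixed): V dC/dt = Q(C_in − C), so τ = V/Q = 22.737 s.
C(t) = C_in + (C₀ − C_in) e^(−t/τ). Set C = 1.47 and solve for t:
e^(−t/τ) = (C − C_in)/(C₀ − C_in) = (1.47 − 2.14)/(0.0354 − 2.14) = 0.31835
t = −τ ln(…) = 22.737 × 1.1446 = 26.025 s.

26.0 s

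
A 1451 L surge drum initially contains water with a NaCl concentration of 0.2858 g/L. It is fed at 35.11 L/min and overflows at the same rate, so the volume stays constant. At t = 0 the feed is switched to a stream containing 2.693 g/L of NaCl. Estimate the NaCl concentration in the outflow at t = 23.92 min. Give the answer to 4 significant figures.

1.344 g/L

Unsteady species balance (constant V, well mixed): V dC/dt = Q(C_in − C).
Time constant τ = V/Q = 1451/35.11 = 41.3273 min.
Integrating: C(t) = C_in + (C₀ − C_in) e^(−t/τ).
C(23.92) = 2.693 + (0.2858 − 2.693)·e^(−23.92/41.3273) = 2.693 + (-2.40720)·0.560574 = 1.34359 g/L.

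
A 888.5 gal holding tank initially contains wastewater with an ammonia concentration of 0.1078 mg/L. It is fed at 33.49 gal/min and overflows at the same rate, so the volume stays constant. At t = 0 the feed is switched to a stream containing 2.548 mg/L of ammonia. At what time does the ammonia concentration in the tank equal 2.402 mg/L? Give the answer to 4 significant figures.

74.72 min

Species balance: V dC/dt = Q(C_in − C) ⇒ τ = V/Q = 26.5303 min.
C(t) = C_in + (C₀ − C_in) e^(−t/τ). Set C = 2.402 and solve for t:
e^(−t/τ) = (C − C_in)/(C₀ − C_in) = (2.402 − 2.548)/(0.1078 − 2.548) = 0.0598312
t = −τ ln(…) = 26.5303 × 2.81623 = 74.7154 min.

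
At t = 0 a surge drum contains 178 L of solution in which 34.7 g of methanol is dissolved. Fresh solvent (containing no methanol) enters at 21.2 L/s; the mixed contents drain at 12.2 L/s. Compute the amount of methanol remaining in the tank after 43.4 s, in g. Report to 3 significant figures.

7.19 g

Let m(t) be the amount of methanol. Volume: V(t) = V₀ + (Q_in − Q_out) t = 178 + 9.0000 t; V(43.4) = 568.60 L.
Species balance (pure solvent in): dm/dt = −Q_out · m/V(t).
dm/m = −Q_out dt/(V₀ + 9.0000 t); integrating gives ln(m/m₀) = −(Q_out/(Q_in−Q_out)) ln(V/V₀).
m = m₀ (V₀/V)^(Q_out/(Q_in−Q_out)) = 34.7 × (178/568.60)^(1.3556) = 7.1880 g.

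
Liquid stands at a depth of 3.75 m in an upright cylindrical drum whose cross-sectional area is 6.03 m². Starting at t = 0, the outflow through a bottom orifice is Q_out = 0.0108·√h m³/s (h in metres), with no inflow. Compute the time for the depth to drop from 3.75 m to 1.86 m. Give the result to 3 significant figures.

639 s

Mass balance (ρ constant): A dh/dt = −0.0108 √h.
∫ h^(−1/2) dh = −(0.0108/A) ∫ dt, giving 2√h = 2√h₀ − (0.0108/A) t.
t = 2A(√h₀ − √h)/0.0108 = 2·6.03·(√3.75 − √1.86)/0.0108
  = 12.060 × (1.9365 − 1.3638) / 0.0108 = 639.49 s.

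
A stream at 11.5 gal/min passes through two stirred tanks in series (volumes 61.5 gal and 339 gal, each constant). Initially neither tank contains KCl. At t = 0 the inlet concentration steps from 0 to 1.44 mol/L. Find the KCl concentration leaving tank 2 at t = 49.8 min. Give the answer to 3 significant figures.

Time constants: τᵢ = Vᵢ/Q for each well-mixed tank.
τ₁ = 61.5/11.5 = 5.3478 min; τ₂ = 339/11.5 = 29.478 min.
Tank 1: C₁ = C_in(1 − e^(−t/τ₁)). Tank 2 (τ₁ ≠ τ₂): C₂ = C_in[1 − (τ₁ e^(−t/τ₁) − τ₂ e^(−t/τ₂))/(τ₁ − τ₂)].
At t = 49.8: e^(−t/τ₁) = 9.0316e-05, e^(−t/τ₂) = 0.18463.
C₂ = 1.44·[1 − (5.3478·9.0316e-05 − 29.478·0.18463)/(-24.130)] = 1.44·0.77447 = 1.1152 mol/L.

1.12 mol/L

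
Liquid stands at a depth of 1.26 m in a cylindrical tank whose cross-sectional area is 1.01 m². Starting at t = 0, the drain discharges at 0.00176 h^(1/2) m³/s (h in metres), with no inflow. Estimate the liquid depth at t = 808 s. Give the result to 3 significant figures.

With no inflow, A dh/dt = −0.00176 √h.
Separate and integrate: 2(√h − √h₀) = −(0.00176/A) t.
√h = √1.26 − 0.00176·808/(2·1.01) = 1.1225 − 0.70400 = 0.41850.
h = 0.41850² = 0.17514 m.

0.175 m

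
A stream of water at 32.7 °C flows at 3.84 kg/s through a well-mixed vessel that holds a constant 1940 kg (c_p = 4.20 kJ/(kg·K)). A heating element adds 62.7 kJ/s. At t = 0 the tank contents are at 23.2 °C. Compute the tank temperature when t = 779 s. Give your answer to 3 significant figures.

First-law balance (no shaft work): M c_p dT/dt = ṁ c_p (T_in − T) + 62.7.
Rearrange: dT/dt = (T_ss − T)/τ with τ = M/ṁ = 505.21 s and T_ss = T_in + Q̇/(ṁ c_p) = 36.588 °C.
T approaches T_ss exponentially: T(t) = T_ss + (T₀ − T_ss) e^(−t/τ).
T(779) = 36.588 + (-13.388)·e^(−779/505.21) = 36.588 + (-13.388)·0.21397 = 33.723 °C.

33.7 °C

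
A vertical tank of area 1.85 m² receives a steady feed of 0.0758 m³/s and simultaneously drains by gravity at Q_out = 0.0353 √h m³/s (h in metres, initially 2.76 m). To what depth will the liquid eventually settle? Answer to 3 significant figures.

Level balance: A dh/dt = 0.0758 − 0.0353 √h. Setting dh/dt = 0:
Q_in = 0.0353 √h_ss ⇒ √h_ss = 0.0758/0.0353 = 2.1473.
h_ss = 2.1473² = 4.6109 m. (Since h₀ = 2.76 m < h_ss, the level will rise toward this value.)

4.61 m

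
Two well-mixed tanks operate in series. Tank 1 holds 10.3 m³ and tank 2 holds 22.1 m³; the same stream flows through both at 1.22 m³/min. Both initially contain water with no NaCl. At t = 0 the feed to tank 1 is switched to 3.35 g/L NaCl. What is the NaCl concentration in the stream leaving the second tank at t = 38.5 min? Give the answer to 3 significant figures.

2.63 g/L

Species balance on tank i: dCᵢ/dt = (Cᵢ₋₁ − Cᵢ)/τᵢ with τᵢ = Vᵢ/Q.
τ₁ = 10.3/1.22 = 8.4426 min; τ₂ = 22.1/1.22 = 18.115 min.
Solving the cascade with C₁(0)=C₂(0)=0 gives C₂(t) = C_in[1 − (τ₁ e^(−t/τ₁) − τ₂ e^(−t/τ₂))/(τ₁ − τ₂)].
At t = 38.5: e^(−t/τ₁) = 0.010460, e^(−t/τ₂) = 0.11939.
C₂ = 3.35·[1 − (8.4426·0.010460 − 18.115·0.11939)/(-9.6721)] = 3.35·0.78552 = 2.6315 g/L.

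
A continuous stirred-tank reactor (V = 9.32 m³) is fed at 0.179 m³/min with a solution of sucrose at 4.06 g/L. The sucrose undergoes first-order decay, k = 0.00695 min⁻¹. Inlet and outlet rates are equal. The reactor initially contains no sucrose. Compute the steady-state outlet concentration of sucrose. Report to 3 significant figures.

2.98 g/L

Species balance: V dC/dt = Q C_in − Q C − k V C.
Steady state (dC/dt = 0): C_ss = Q C_in/(Q + kV) = C_in/(1 + kV/Q).
C_ss = 0.179·4.06/(0.179 + 0.00695·9.32) = 0.72674/0.24377 = 2.9812 g/L.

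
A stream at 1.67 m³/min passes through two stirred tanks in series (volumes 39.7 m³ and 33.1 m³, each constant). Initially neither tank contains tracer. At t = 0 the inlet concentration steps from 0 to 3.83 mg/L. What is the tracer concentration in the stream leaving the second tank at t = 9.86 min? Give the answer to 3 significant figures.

Species balance on tank i: dCᵢ/dt = (Cᵢ₋₁ − Cᵢ)/τᵢ with τᵢ = Vᵢ/Q.
τ₁ = 39.7/1.67 = 23.772 min; τ₂ = 33.1/1.67 = 19.820 min.
Tank 1: C₁ = C_in(1 − e^(−t/τ₁)). Tank 2 (τ₁ ≠ τ₂): C₂ = C_in[1 − (τ₁ e^(−t/τ₁) − τ₂ e^(−t/τ₂))/(τ₁ − τ₂)].
At t = 9.86: e^(−t/τ₁) = 0.66049, e^(−t/τ₂) = 0.60807.
C₂ = 3.83·[1 − (23.772·0.66049 − 19.820·0.60807)/(3.9521)] = 3.83·0.076577 = 0.29329 mg/L.

0.293 mg/L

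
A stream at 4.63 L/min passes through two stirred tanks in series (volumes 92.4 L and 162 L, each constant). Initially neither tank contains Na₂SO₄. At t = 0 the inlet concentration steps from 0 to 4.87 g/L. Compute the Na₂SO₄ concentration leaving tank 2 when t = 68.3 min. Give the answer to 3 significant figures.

Each tank obeys Vᵢ dCᵢ/dt = Q(Cᵢ₋₁ − Cᵢ), so τᵢ = Vᵢ/Q.
τ₁ = 92.4/4.63 = 19.957 min; τ₂ = 162/4.63 = 34.989 min.
Solving the cascade with C₁(0)=C₂(0)=0 gives C₂(t) = C_in[1 − (τ₁ e^(−t/τ₁) − τ₂ e^(−t/τ₂))/(τ₁ − τ₂)].
At t = 68.3: e^(−t/τ₁) = 0.032634, e^(−t/τ₂) = 0.14199.
C₂ = 4.87·[1 − (19.957·0.032634 − 34.989·0.14199)/(-15.032)] = 4.87·0.71284 = 3.4715 g/L.

3.47 g/L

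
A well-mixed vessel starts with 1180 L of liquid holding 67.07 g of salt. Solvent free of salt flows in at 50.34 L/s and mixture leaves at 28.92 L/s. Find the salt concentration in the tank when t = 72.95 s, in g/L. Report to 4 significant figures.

0.007831 g/L

Total volume: dV/dt = Q_in − Q_out = 21.4200 L/s, so V(t) = 1180 + 21.4200 t and V(72.95) = 2742.59 L.
Species balance (pure solvent in): dm/dt = −Q_out · m/V(t).
dm/m = −Q_out dt/(V₀ + 21.4200 t); integrating gives ln(m/m₀) = −(Q_out/(Q_in−Q_out)) ln(V/V₀).
m = m₀ (V₀/V)^(Q_out/(Q_in−Q_out)) = 67.07 × (1180/2742.59)^(1.35014) = 21.4783 g.
C = m/V = 21.4783/2742.59 = 0.00783141 g/L.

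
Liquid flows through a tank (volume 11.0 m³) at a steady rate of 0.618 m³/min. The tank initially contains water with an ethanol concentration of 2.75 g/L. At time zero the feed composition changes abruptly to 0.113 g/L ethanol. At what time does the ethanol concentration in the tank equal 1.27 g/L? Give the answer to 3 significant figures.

Species balance: V dC/dt = Q(C_in − C) ⇒ τ = V/Q = 17.799 min.
C(t) = C_in + (C₀ − C_in) e^(−t/τ). Set C = 1.27 and solve for t:
e^(−t/τ) = (C − C_in)/(C₀ − C_in) = (1.27 − 0.113)/(2.75 − 0.113) = 0.43876
t = −τ ln(…) = 17.799 × 0.82381 = 14.663 min.

14.7 min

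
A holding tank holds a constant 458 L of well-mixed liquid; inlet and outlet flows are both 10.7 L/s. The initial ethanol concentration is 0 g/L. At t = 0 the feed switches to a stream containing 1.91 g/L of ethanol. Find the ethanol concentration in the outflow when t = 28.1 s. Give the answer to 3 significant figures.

Mass balance on the solute (V constant): V dC/dt = Q(C_in − C).
Rewrite as dC/dt + C/τ = C_in/τ, τ = V/Q = 42.804 s.
Integrating: C(t) = C_in + (C₀ − C_in) e^(−t/τ).
C(28.1) = 1.91 + (0 − 1.91)·e^(−28.1/42.804) = 1.91 + (-1.9100)·0.51867 = 0.91934 g/L.

0.919 g/L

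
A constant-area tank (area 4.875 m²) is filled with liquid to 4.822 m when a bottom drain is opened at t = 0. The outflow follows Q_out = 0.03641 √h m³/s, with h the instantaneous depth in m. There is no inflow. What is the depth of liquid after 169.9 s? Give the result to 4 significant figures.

2.438 m

Unsteady balance on liquid volume: A dh/dt = −0.03641 √h.
Separate and integrate: 2(√h − √h₀) = −(0.03641/A) t.
√h = √4.822 − 0.03641·169.9/(2·4.875) = 2.19591 − 0.634468 = 1.56144.
h = 1.56144² = 2.43809 m.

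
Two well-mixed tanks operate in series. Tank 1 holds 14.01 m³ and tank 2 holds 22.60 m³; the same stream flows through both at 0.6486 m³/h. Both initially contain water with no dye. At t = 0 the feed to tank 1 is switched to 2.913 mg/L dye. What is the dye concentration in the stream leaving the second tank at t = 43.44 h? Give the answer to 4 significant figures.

Each tank obeys Vᵢ dCᵢ/dt = Q(Cᵢ₋₁ − Cᵢ), so τᵢ = Vᵢ/Q.
τ₁ = 14.01/0.6486 = 21.6004 h; τ₂ = 22.60/0.6486 = 34.8443 h.
Solving the cascade with C₁(0)=C₂(0)=0 gives C₂(t) = C_in[1 − (τ₁ e^(−t/τ₁) − τ₂ e^(−t/τ₂))/(τ₁ − τ₂)].
At t = 43.44: e^(−t/τ₁) = 0.133844, e^(−t/τ₂) = 0.287455.
C₂ = 2.913·[1 − (21.6004·0.133844 − 34.8443·0.287455)/(-13.2439)] = 2.913·0.462012 = 1.34584 mg/L.

1.346 mg/L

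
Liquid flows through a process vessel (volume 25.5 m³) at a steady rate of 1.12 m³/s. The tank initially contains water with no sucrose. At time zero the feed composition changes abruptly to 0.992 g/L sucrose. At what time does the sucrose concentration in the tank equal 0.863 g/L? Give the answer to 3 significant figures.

Species balance: V dC/dt = Q(C_in − C) ⇒ τ = V/Q = 22.768 s.
C(t) = C_in + (C₀ − C_in) e^(−t/τ). Set C = 0.863 and solve for t:
e^(−t/τ) = (C − C_in)/(C₀ − C_in) = (0.863 − 0.992)/(0 − 0.992) = 0.13004
t = −τ ln(…) = 22.768 × 2.0399 = 46.444 s.

46.4 s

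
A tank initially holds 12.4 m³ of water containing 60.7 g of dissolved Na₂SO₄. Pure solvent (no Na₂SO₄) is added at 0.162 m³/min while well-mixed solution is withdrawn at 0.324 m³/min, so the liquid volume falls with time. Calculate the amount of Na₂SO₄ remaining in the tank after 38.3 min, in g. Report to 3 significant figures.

15.2 g

Let m(t) be the amount of Na₂SO₄. Volume: V(t) = V₀ + (Q_in − Q_out) t = 12.4 − 0.16200 t; V(38.3) = 6.1954 m³.
Solute balance: dm/dt = 0 − Q_out C = −Q_out m/V(t).
dm/m = −Q_out dt/(V₀ − 0.16200 t); integrating gives ln(m/m₀) = −(Q_out/(Q_in−Q_out)) ln(V/V₀).
m = m₀ (V₀/V)^(Q_out/(Q_in−Q_out)) = 60.7 × (12.4/6.1954)^(-2.0000) = 15.152 g.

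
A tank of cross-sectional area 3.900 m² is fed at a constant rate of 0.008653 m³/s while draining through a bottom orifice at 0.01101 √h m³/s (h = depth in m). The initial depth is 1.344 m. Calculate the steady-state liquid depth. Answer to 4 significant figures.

A dh/dt = Q_in − 0.01101 √h. Steady state requires inflow = outflow:
Q_in = 0.01101 √h_ss ⇒ √h_ss = 0.008653/0.01101 = 0.785922.
h_ss = 0.785922² = 0.617673 m. (Since h₀ = 1.344 m > h_ss, the level will fall toward this value.)

0.6177 m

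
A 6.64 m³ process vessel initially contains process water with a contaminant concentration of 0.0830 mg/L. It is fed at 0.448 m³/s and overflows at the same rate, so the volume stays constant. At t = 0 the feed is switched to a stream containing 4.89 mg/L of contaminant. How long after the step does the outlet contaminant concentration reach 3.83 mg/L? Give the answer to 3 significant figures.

Species balance: V dC/dt = Q(C_in − C) ⇒ τ = V/Q = 14.821 s.
C(t) = C_in + (C₀ − C_in) e^(−t/τ). Set C = 3.83 and solve for t:
e^(−t/τ) = (C − C_in)/(C₀ − C_in) = (3.83 − 4.89)/(0.0830 − 4.89) = 0.22051
t = −τ ln(…) = 14.821 × 1.5118 = 22.407 s.

22.4 s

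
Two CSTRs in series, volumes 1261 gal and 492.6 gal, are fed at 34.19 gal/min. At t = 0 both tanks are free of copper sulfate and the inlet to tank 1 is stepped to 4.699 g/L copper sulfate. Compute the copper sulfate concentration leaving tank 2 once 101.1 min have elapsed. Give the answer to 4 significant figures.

4.204 g/L

Time constants: τᵢ = Vᵢ/Q for each well-mixed tank.
τ₁ = 1261/34.19 = 36.8821 min; τ₂ = 492.6/34.19 = 14.4077 min.
Solving the cascade with C₁(0)=C₂(0)=0 gives C₂(t) = C_in[1 − (τ₁ e^(−t/τ₁) − τ₂ e^(−t/τ₂))/(τ₁ − τ₂)].
At t = 101.1: e^(−t/τ₁) = 0.0644952, e^(−t/τ₂) = 0.000896448.
C₂ = 4.699·[1 − (36.8821·0.0644952 − 14.4077·0.000896448)/(22.4744)] = 4.699·0.894733 = 4.20435 g/L.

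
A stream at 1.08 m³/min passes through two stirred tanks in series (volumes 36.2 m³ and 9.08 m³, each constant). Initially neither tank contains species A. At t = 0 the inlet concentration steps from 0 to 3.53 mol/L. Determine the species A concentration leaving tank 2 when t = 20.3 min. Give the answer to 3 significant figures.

Species balance on tank i: dCᵢ/dt = (Cᵢ₋₁ − Cᵢ)/τᵢ with τᵢ = Vᵢ/Q.
τ₁ = 36.2/1.08 = 33.519 min; τ₂ = 9.08/1.08 = 8.4074 min.
Solving the cascade with C₁(0)=C₂(0)=0 gives C₂(t) = C_in[1 − (τ₁ e^(−t/τ₁) − τ₂ e^(−t/τ₂))/(τ₁ − τ₂)].
At t = 20.3: e^(−t/τ₁) = 0.54573, e^(−t/τ₂) = 0.089409.
C₂ = 3.53·[1 − (33.519·0.54573 − 8.4074·0.089409)/(25.111)] = 3.53·0.30149 = 1.0643 mol/L.

1.06 mol/L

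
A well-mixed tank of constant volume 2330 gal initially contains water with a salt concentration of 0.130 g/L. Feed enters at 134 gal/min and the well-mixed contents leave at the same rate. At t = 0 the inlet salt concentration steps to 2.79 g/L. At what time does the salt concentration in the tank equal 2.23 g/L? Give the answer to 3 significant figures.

Species balance: V dC/dt = Q(C_in − C) ⇒ τ = V/Q = 17.388 min.
C(t) = C_in + (C₀ − C_in) e^(−t/τ). Set C = 2.23 and solve for t:
e^(−t/τ) = (C − C_in)/(C₀ − C_in) = (2.23 − 2.79)/(0.130 − 2.79) = 0.21053
t = −τ ln(…) = 17.388 × 1.5581 = 27.093 min.

27.1 min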